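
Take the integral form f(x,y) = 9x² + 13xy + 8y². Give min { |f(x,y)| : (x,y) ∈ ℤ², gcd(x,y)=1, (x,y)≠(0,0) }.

translate: b→-5 (≡13 mod 18), so (9,13,8)→(9,-5,4)
flip: (9,-5,4)→(4,5,9)
translate: b→-3 (≡5 mod 8), so (4,5,9)→(4,-3,8)
reduced (well bottom): (4,-3,8) with a≤c, −a<b≤a
well minimum = a = 4

4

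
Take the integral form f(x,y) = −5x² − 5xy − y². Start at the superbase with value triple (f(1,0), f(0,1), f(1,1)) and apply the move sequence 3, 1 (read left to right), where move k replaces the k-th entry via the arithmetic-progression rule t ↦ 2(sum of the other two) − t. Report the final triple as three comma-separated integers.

start (-5,-1,-11) = (f(1,0),f(0,1),f(1,1))
replace slot 3: 2·((-5)+(-1)) − (-11) = -1 → (-5,-1,-1)
replace slot 1: 2·((-1)+(-1)) − (-5) = 1 → (1,-1,-1)

1,-1,-1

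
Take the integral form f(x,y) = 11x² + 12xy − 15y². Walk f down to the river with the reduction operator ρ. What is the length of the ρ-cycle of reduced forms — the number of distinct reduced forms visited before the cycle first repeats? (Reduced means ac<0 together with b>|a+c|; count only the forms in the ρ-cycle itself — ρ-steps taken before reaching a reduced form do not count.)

D = 804, ⌊√D⌋ = 28
river: ρ → (-15,18,8)
river: ρ → (8,14,-19)
river: ρ → (-19,24,3)
river: ρ → (3,24,-19)
river: ρ → (-19,14,8)
river: ρ → (8,18,-15)
river: ρ → (-15,12,11)
river: ρ → (11,10,-16)
river: ρ → (-16,22,5)
river: ρ → (5,28,-1)
river: ρ → (-1,28,5)
river: ρ → (5,22,-16)
river: ρ → (-16,10,11)
river: ρ → (11,12,-15)
ρ-cycle length = 14 (tail of 0 descent steps not counted)

14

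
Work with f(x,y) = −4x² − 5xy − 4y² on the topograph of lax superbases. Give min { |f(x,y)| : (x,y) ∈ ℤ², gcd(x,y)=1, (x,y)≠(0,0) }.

translate: b→-3 (≡5 mod 8), so (4,5,4)→(4,-3,3)
flip: (4,-3,3)→(3,3,4)
reduced (well bottom): (3,3,4) with a≤c, −a<b≤a
well minimum |f| = |-3| = 3 (negative-definite)

3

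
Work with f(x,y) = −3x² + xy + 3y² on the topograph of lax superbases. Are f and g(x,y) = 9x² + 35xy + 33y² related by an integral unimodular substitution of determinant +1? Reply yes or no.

D₁ = 37, D₂ = 37
river cycle of f (length 6): (3, 5, -1), (-1, 5, 3), (3, 1, -3), (-3, 5, 1), (1, 5, -3), (-3, 1, 3)
river cycle of g (length 6): (-1, 5, 3), (3, 1, -3), (-3, 5, 1), (1, 5, -3), (-3, 1, 3), (3, 5, -1)
cycles coincide ⇒ equivalent

yes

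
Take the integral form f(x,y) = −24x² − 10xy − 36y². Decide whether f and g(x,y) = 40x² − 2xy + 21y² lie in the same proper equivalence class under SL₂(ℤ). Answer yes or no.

D₁ = -3356, D₂ = -3356
f is negative-definite; reduce −f:
−f: reduced (well bottom): (24,10,36) with a≤c, −a<b≤a
flip sign back: reduced form of f is (-24,-10,-36)
g: flip: (40,-2,21)→(21,2,40)
g: reduced (well bottom): (21,2,40) with a≤c, −a<b≤a
reduced forms (-24, -10, -36) vs (21, 2, 40) ⇒ inequivalent

no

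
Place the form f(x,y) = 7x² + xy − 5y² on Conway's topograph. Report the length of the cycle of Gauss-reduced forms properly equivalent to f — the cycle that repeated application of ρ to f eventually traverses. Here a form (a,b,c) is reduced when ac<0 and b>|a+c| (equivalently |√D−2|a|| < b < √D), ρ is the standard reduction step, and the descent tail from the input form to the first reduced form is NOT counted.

D = 141, ⌊√D⌋ = 11
descent: ρ → (-5,9,3)  [lands on river]
river: ρ → (3,9,-5)
river: ρ → (-5,11,1)
river: ρ → (1,11,-5)
ρ-cycle length = 4 (tail of 1 descent step not counted)

4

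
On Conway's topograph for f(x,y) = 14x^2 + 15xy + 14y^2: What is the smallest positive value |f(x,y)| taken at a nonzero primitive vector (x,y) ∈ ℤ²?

translate: b→-13 (≡15 mod 28), so (14,15,14)→(14,-13,13)
flip: (14,-13,13)→(13,13,14)
reduced (well bottom): (13,13,14) with a≤c, −a<b≤a
well minimum = a = 13

13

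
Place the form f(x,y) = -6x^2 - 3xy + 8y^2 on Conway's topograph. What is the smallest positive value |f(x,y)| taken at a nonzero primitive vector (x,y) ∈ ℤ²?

descent: ρ → (8,3,-6)  [lands on river]
river: ρ → (-6,9,5)
river: ρ → (5,11,-4)
river: ρ → (-4,13,2)
river: ρ → (2,11,-10)
river: ρ → (-10,9,3)
river: ρ → (3,9,-10)
river: ρ → (-10,11,2)
river: ρ → (2,13,-4)
river: ρ → (-4,11,5)
river: ρ → (5,9,-6)
river: ρ → (-6,3,8)
river: ρ → (8,13,-1)
river: ρ → (-1,13,8)
closes: descent 1, river 14
min |a| on river = 1

1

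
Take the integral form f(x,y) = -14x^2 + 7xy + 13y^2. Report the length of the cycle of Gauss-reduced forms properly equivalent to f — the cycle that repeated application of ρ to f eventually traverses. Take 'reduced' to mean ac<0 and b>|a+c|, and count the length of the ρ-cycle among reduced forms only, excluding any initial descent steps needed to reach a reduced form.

D = 777, ⌊√D⌋ = 27
river: ρ → (13,19,-8)
river: ρ → (-8,13,19)
river: ρ → (19,25,-2)
river: ρ → (-2,27,6)
river: ρ → (6,21,-14)
river: ρ → (-14,7,13)
ρ-cycle length = 6 (tail of 0 descent steps not counted)

6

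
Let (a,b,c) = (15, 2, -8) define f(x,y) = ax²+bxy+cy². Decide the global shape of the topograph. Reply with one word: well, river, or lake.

D = b²−4ac = 2² − 4·15·(-8) = 484
D = 22² is a perfect square ⇒ form factors over ℤ ⇒ lakes

lake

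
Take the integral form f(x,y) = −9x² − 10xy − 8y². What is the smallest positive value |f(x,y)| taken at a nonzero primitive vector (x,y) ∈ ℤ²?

translate: b→-8 (≡10 mod 18), so (9,10,8)→(9,-8,7)
flip: (9,-8,7)→(7,8,9)
translate: b→-6 (≡8 mod 14), so (7,8,9)→(7,-6,8)
reduced (well bottom): (7,-6,8) with a≤c, −a<b≤a
well minimum |f| = |-7| = 7 (negative-definite)

7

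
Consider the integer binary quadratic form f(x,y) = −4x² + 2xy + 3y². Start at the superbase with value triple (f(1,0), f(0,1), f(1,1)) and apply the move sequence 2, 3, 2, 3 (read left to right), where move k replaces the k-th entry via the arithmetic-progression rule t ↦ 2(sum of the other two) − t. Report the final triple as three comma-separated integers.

start (-4,3,1) = (f(1,0),f(0,1),f(1,1))
replace slot 2: 2·((-4)+1) − 3 = -9 → (-4,-9,1)
replace slot 3: 2·((-4)+(-9)) − 1 = -27 → (-4,-9,-27)
replace slot 2: 2·((-4)+(-27)) − (-9) = -53 → (-4,-53,-27)
replace slot 3: 2·((-4)+(-53)) − (-27) = -87 → (-4,-53,-87)

-4,-53,-87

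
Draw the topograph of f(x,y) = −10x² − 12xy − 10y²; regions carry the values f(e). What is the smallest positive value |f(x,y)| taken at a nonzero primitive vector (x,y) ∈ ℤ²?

translate: b→-8 (≡12 mod 20), so (10,12,10)→(10,-8,8)
flip: (10,-8,8)→(8,8,10)
reduced (well bottom): (8,8,10) with a≤c, −a<b≤a
well minimum |f| = |-8| = 8 (negative-definite)

8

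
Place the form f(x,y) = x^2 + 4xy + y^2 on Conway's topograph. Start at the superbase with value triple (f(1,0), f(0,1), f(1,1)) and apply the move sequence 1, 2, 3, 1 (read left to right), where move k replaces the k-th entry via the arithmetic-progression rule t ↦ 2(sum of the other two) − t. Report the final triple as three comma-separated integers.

start (1,1,6) = (f(1,0),f(0,1),f(1,1))
replace slot 1: 2·(1+6) − 1 = 13 → (13,1,6)
replace slot 2: 2·(13+6) − 1 = 37 → (13,37,6)
replace slot 3: 2·(13+37) − 6 = 94 → (13,37,94)
replace slot 1: 2·(37+94) − 13 = 249 → (249,37,94)

249,37,94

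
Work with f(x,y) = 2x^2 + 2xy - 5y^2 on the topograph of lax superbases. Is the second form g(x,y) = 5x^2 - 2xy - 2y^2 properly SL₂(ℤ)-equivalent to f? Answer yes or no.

D₁ = 44, D₂ = 44
river cycle of f (length 2): (2, 6, -1), (-1, 6, 2)
river cycle of g (length 2): (-2, 6, 1), (1, 6, -2)
cycles differ ⇒ inequivalent

no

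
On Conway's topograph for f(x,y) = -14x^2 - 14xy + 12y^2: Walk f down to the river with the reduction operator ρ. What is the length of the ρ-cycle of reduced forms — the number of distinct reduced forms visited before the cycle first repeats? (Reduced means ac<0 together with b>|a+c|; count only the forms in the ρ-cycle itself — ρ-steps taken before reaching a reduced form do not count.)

D = 868, ⌊√D⌋ = 29
descent: ρ → (12,14,-14)  [lands on river]
river: ρ → (-14,14,12)
river: ρ → (12,10,-16)
river: ρ → (-16,22,6)
river: ρ → (6,26,-8)
river: ρ → (-8,22,12)
river: ρ → (12,26,-4)
river: ρ → (-4,22,24)
river: ρ → (24,26,-2)
river: ρ → (-2,26,24)
river: ρ → (24,22,-4)
river: ρ → (-4,26,12)
river: ρ → (12,22,-8)
river: ρ → (-8,26,6)
river: ρ → (6,22,-16)
river: ρ → (-16,10,12)
ρ-cycle length = 16 (tail of 1 descent step not counted)

16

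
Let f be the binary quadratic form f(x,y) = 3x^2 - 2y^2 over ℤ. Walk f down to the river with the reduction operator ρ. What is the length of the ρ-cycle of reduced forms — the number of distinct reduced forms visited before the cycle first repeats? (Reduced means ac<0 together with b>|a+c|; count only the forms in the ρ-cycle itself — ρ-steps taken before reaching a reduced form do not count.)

D = 24, ⌊√D⌋ = 4
descent: ρ → (-2,4,1)  [lands on river]
river: ρ → (1,4,-2)
ρ-cycle length = 2 (tail of 1 descent step not counted)

2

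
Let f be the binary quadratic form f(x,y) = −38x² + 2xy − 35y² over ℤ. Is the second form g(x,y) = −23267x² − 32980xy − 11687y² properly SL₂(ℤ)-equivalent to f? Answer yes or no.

D₁ = -5316, D₂ = -5316
f is negative-definite; reduce −f:
−f: flip: (38,-2,35)→(35,2,38)
−f: reduced (well bottom): (35,2,38) with a≤c, −a<b≤a
flip sign back: reduced form of f is (-35,-2,-38)
g is negative-definite; reduce −g:
−g: translate: b→-13554 (≡32980 mod 46534), so (23267,32980,11687)→(23267,-13554,1974)
−g: flip: (23267,-13554,1974)→(1974,13554,23267)
−g: translate: b→1710 (≡13554 mod 3948), so (1974,13554,23267)→(1974,1710,371)
−g: flip: (1974,1710,371)→(371,-1710,1974)
−g: translate: b→-226 (≡-1710 mod 742), so (371,-1710,1974)→(371,-226,38)
−g: flip: (371,-226,38)→(38,226,371)
−g: translate: b→-2 (≡226 mod 76), so (38,226,371)→(38,-2,35)
−g: flip: (38,-2,35)→(35,2,38)
−g: reduced (well bottom): (35,2,38) with a≤c, −a<b≤a
flip sign back: reduced form of g is (-35,-2,-38)
reduced forms (-35, -2, -38) vs (-35, -2, -38) ⇒ equivalent

yes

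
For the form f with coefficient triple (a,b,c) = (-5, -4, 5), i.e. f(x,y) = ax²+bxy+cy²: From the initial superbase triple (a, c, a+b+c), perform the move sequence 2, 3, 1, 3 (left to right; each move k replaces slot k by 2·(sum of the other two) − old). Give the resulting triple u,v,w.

start (-5,5,-4) = (f(1,0),f(0,1),f(1,1))
replace slot 2: 2·((-5)+(-4)) − 5 = -23 → (-5,-23,-4)
replace slot 3: 2·((-5)+(-23)) − (-4) = -52 → (-5,-23,-52)
replace slot 1: 2·((-23)+(-52)) − (-5) = -145 → (-145,-23,-52)
replace slot 3: 2·((-145)+(-23)) − (-52) = -284 → (-145,-23,-284)

-145,-23,-284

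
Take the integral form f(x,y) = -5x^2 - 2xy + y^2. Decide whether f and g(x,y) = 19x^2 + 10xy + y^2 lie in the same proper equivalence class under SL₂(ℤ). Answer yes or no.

D₁ = 24, D₂ = 24
river cycle of f (length 2): (1, 4, -2), (-2, 4, 1)
river cycle of g (length 2): (1, 4, -2), (-2, 4, 1)
cycles coincide ⇒ equivalent

yes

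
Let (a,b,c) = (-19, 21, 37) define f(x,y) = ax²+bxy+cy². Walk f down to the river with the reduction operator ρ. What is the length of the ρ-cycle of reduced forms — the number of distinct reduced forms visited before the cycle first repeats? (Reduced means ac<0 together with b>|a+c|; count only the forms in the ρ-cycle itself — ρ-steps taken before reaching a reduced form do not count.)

D = 3253, ⌊√D⌋ = 57
river: ρ → (37,53,-3)
river: ρ → (-3,55,19)
river: ρ → (19,21,-37)
river: ρ → (-37,53,3)
river: ρ → (3,55,-19)
river: ρ → (-19,21,37)
ρ-cycle length = 6 (tail of 0 descent steps not counted)

6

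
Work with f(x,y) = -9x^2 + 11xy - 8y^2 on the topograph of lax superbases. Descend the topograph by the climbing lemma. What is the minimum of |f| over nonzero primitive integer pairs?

translate: b→7 (≡-11 mod 18), so (9,-11,8)→(9,7,6)
flip: (9,7,6)→(6,-7,9)
translate: b→5 (≡-7 mod 12), so (6,-7,9)→(6,5,8)
reduced (well bottom): (6,5,8) with a≤c, −a<b≤a
well minimum |f| = |-6| = 6 (negative-definite)

6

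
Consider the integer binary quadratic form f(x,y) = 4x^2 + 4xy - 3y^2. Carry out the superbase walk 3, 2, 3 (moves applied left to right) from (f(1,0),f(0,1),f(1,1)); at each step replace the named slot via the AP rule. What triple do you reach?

start (4,-3,5) = (f(1,0),f(0,1),f(1,1))
replace slot 3: 2·(4+(-3)) − 5 = -3 → (4,-3,-3)
replace slot 2: 2·(4+(-3)) − (-3) = 5 → (4,5,-3)
replace slot 3: 2·(4+5) − (-3) = 21 → (4,5,21)

4,5,21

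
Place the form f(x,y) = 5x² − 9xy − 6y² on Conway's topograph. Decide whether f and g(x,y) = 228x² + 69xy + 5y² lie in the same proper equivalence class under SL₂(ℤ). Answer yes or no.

D₁ = 201, D₂ = 201
river cycle of f (length 14): (-6, 9, 5), (5, 11, -4), (-4, 13, 2), (2, 11, -10), (-10, 9, 3), (3, 9, -10), (-10, 11, 2), (2, 13, -4), (-4, 11, 5), (5, 9, -6), … (4 more)
river cycle of g (length 14): (5, 11, -4), (-4, 13, 2), (2, 11, -10), (-10, 9, 3), (3, 9, -10), (-10, 11, 2), (2, 13, -4), (-4, 11, 5), (5, 9, -6), (-6, 3, 8), … (4 more)
cycles coincide ⇒ equivalent

yes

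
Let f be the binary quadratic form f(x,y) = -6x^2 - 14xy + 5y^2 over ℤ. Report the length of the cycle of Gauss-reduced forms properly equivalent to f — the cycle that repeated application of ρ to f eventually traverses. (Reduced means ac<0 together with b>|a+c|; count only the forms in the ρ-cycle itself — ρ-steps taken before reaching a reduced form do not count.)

D = 316, ⌊√D⌋ = 17
descent: ρ → (5,14,-6)  [lands on river]
river: ρ → (-6,10,9)
river: ρ → (9,8,-7)
river: ρ → (-7,6,10)
river: ρ → (10,14,-3)
river: ρ → (-3,16,5)
ρ-cycle length = 6 (tail of 1 descent step not counted)

6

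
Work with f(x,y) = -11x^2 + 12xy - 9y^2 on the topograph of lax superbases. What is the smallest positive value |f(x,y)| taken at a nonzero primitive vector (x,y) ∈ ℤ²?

translate: b→10 (≡-12 mod 22), so (11,-12,9)→(11,10,8)
flip: (11,10,8)→(8,-10,11)
translate: b→6 (≡-10 mod 16), so (8,-10,11)→(8,6,9)
reduced (well bottom): (8,6,9) with a≤c, −a<b≤a
well minimum |f| = |-8| = 8 (negative-definite)

8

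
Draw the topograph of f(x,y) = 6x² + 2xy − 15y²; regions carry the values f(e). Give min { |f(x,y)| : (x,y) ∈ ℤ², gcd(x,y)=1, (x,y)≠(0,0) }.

descent: ρ → (-15,-2,6)
descent: ρ → (6,14,-7)  [lands on river]
river: ρ → (-7,14,6)
river: ρ → (6,10,-11)
river: ρ → (-11,12,5)
river: ρ → (5,18,-2)
river: ρ → (-2,18,5)
river: ρ → (5,12,-11)
river: ρ → (-11,10,6)
closes: descent 2, river 8
min |a| on river = 2

2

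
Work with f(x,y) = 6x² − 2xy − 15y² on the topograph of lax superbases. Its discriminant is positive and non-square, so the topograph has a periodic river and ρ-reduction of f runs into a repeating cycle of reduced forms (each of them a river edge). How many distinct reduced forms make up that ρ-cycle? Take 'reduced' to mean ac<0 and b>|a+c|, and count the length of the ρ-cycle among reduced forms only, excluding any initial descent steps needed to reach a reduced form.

D = 364, ⌊√D⌋ = 19
descent: ρ → (-15,2,6)
descent: ρ → (6,10,-11)  [lands on river]
river: ρ → (-11,12,5)
river: ρ → (5,18,-2)
river: ρ → (-2,18,5)
river: ρ → (5,12,-11)
river: ρ → (-11,10,6)
river: ρ → (6,14,-7)
river: ρ → (-7,14,6)
ρ-cycle length = 8 (tail of 2 descent steps not counted)

8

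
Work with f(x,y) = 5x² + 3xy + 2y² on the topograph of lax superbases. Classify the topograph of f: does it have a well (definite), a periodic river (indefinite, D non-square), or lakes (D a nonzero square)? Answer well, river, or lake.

D = b²−4ac = 3² − 4·5·2 = -31
D < 0 ⇒ definite ⇒ every region one sign ⇒ single well

well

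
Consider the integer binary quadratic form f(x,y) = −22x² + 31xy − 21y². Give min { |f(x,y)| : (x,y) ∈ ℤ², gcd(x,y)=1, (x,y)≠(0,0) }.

translate: b→13 (≡-31 mod 44), so (22,-31,21)→(22,13,12)
flip: (22,13,12)→(12,-13,22)
translate: b→11 (≡-13 mod 24), so (12,-13,22)→(12,11,21)
reduced (well bottom): (12,11,21) with a≤c, −a<b≤a
well minimum |f| = |-12| = 12 (negative-definite)

12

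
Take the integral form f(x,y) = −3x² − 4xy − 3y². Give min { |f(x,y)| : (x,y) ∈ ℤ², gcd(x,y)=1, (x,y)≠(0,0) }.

translate: b→-2 (≡4 mod 6), so (3,4,3)→(3,-2,2)
flip: (3,-2,2)→(2,2,3)
reduced (well bottom): (2,2,3) with a≤c, −a<b≤a
well minimum |f| = |-2| = 2 (negative-definite)

2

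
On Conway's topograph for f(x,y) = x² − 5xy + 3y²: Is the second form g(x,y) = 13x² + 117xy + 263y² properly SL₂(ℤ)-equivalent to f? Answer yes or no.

D₁ = 13, D₂ = 13
river cycle of f (length 2): (-1, 3, 1), (1, 3, -1)
river cycle of g (length 2): (-1, 3, 1), (1, 3, -1)
cycles coincide ⇒ equivalent

yes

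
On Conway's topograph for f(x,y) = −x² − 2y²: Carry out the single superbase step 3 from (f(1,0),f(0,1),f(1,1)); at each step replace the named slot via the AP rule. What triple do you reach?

start (-1,-2,-3) = (f(1,0),f(0,1),f(1,1))
replace slot 3: 2·((-1)+(-2)) − (-3) = -3 → (-1,-2,-3)

-1,-2,-3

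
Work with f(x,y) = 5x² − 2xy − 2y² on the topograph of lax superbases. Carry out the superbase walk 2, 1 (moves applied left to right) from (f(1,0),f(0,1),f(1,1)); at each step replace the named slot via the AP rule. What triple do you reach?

start (5,-2,1) = (f(1,0),f(0,1),f(1,1))
replace slot 2: 2·(5+1) − (-2) = 14 → (5,14,1)
replace slot 1: 2·(14+1) − 5 = 25 → (25,14,1)

25,14,1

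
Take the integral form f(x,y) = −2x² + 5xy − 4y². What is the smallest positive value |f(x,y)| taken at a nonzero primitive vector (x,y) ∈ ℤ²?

translate: b→-1 (≡-5 mod 4), so (2,-5,4)→(2,-1,1)
flip: (2,-1,1)→(1,1,2)
reduced (well bottom): (1,1,2) with a≤c, −a<b≤a
well minimum |f| = |-1| = 1 (negative-definite)

1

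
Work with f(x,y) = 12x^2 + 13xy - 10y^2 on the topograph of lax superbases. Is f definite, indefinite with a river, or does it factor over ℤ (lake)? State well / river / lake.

D = b²−4ac = 13² − 4·12·(-10) = 649
D > 0 non-square ⇒ indefinite ⇒ periodic river

river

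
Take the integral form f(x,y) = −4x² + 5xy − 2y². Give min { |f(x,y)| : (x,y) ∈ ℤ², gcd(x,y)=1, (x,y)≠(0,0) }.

translate: b→3 (≡-5 mod 8), so (4,-5,2)→(4,3,1)
flip: (4,3,1)→(1,-3,4)
translate: b→1 (≡-3 mod 2), so (1,-3,4)→(1,1,2)
reduced (well bottom): (1,1,2) with a≤c, −a<b≤a
well minimum |f| = |-1| = 1 (negative-definite)

1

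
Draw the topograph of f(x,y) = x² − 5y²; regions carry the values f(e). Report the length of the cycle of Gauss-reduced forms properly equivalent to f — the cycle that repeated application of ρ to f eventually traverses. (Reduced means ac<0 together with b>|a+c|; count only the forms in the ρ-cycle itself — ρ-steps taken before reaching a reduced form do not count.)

D = 20, ⌊√D⌋ = 4
descent: ρ → (-5,0,1)
descent: ρ → (1,4,-1)  [lands on river]
river: ρ → (-1,4,1)
ρ-cycle length = 2 (tail of 2 descent steps not counted)

2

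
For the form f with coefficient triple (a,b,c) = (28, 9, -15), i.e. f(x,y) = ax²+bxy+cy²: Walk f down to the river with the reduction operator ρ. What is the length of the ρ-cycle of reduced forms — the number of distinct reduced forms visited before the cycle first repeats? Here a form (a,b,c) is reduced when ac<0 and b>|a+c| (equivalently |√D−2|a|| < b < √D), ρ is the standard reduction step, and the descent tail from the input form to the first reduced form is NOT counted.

D = 1761, ⌊√D⌋ = 41
descent: ρ → (-15,21,22)  [lands on river]
river: ρ → (22,23,-14)
river: ρ → (-14,33,12)
river: ρ → (12,39,-5)
river: ρ → (-5,41,4)
river: ρ → (4,39,-15)
ρ-cycle length = 6 (tail of 1 descent step not counted)

6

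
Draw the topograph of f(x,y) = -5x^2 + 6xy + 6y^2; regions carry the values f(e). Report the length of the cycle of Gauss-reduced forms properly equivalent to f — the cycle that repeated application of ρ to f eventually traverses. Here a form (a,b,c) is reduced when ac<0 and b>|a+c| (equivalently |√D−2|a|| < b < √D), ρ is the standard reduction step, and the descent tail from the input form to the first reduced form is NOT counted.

D = 156, ⌊√D⌋ = 12
river: ρ → (6,6,-5)
river: ρ → (-5,4,7)
river: ρ → (7,10,-2)
river: ρ → (-2,10,7)
river: ρ → (7,4,-5)
river: ρ → (-5,6,6)
ρ-cycle length = 6 (tail of 0 descent steps not counted)

6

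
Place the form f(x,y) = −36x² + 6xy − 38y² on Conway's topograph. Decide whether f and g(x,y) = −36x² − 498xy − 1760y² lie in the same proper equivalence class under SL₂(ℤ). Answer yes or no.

D₁ = -5436, D₂ = -5436
f is negative-definite; reduce −f:
−f: reduced (well bottom): (36,-6,38) with a≤c, −a<b≤a
flip sign back: reduced form of f is (-36,6,-38)
g is negative-definite; reduce −g:
−g: translate: b→-6 (≡498 mod 72), so (36,498,1760)→(36,-6,38)
−g: reduced (well bottom): (36,-6,38) with a≤c, −a<b≤a
flip sign back: reduced form of g is (-36,6,-38)
reduced forms (-36, 6, -38) vs (-36, 6, -38) ⇒ equivalent

yes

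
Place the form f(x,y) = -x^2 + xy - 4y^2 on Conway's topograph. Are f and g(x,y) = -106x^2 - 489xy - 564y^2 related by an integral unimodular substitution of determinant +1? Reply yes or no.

D₁ = -15, D₂ = -15
f is negative-definite; reduce −f:
−f: translate: b→1 (≡-1 mod 2), so (1,-1,4)→(1,1,4)
−f: reduced (well bottom): (1,1,4) with a≤c, −a<b≤a
flip sign back: reduced form of f is (-1,-1,-4)
g is negative-definite; reduce −g:
−g: translate: b→65 (≡489 mod 212), so (106,489,564)→(106,65,10)
−g: flip: (106,65,10)→(10,-65,106)
−g: translate: b→-5 (≡-65 mod 20), so (10,-65,106)→(10,-5,1)
−g: flip: (10,-5,1)→(1,5,10)
−g: translate: b→1 (≡5 mod 2), so (1,5,10)→(1,1,4)
−g: reduced (well bottom): (1,1,4) with a≤c, −a<b≤a
flip sign back: reduced form of g is (-1,-1,-4)
reduced forms (-1, -1, -4) vs (-1, -1, -4) ⇒ equivalent

yes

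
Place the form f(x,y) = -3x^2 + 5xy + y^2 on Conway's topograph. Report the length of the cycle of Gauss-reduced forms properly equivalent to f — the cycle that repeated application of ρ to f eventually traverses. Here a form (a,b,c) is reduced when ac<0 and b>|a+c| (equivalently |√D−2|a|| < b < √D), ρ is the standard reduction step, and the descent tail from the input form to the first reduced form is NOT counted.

D = 37, ⌊√D⌋ = 6
river: ρ → (1,5,-3)
river: ρ → (-3,1,3)
river: ρ → (3,5,-1)
river: ρ → (-1,5,3)
river: ρ → (3,1,-3)
river: ρ → (-3,5,1)
ρ-cycle length = 6 (tail of 0 descent steps not counted)

6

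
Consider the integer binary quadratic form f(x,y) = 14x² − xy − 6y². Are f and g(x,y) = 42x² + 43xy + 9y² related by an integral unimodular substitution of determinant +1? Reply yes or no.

D₁ = 337, D₂ = 337
river cycle of f (length 42): (-6, 13, 7), (7, 15, -4), (-4, 17, 3), (3, 13, -14), (-14, 15, 2), (2, 17, -6), (-6, 7, 12), (12, 17, -1), (-1, 17, 12), (12, 7, -6), … (32 more)
river cycle of g (length 42): (9, 11, -6), (-6, 13, 7), (7, 15, -4), (-4, 17, 3), (3, 13, -14), (-14, 15, 2), (2, 17, -6), (-6, 7, 12), (12, 17, -1), (-1, 17, 12), … (32 more)
cycles coincide ⇒ equivalent

yes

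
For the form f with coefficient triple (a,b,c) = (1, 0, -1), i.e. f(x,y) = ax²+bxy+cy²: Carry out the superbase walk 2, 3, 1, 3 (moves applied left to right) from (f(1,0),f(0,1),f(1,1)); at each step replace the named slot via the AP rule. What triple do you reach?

start (1,-1,0) = (f(1,0),f(0,1),f(1,1))
replace slot 2: 2·(1+0) − (-1) = 3 → (1,3,0)
replace slot 3: 2·(1+3) − 0 = 8 → (1,3,8)
replace slot 1: 2·(3+8) − 1 = 21 → (21,3,8)
replace slot 3: 2·(21+3) − 8 = 40 → (21,3,40)

21,3,40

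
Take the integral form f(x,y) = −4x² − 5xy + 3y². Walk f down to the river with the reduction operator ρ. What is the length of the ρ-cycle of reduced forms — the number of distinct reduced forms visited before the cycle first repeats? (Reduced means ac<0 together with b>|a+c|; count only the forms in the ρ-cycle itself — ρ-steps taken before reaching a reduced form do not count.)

D = 73, ⌊√D⌋ = 8
descent: ρ → (3,5,-4)  [lands on river]
river: ρ → (-4,3,4)
river: ρ → (4,5,-3)
river: ρ → (-3,7,2)
river: ρ → (2,5,-6)
river: ρ → (-6,7,1)
river: ρ → (1,7,-6)
river: ρ → (-6,5,2)
river: ρ → (2,7,-3)
river: ρ → (-3,5,4)
river: ρ → (4,3,-4)
river: ρ → (-4,5,3)
river: ρ → (3,7,-2)
river: ρ → (-2,5,6)
river: ρ → (6,7,-1)
river: ρ → (-1,7,6)
river: ρ → (6,5,-2)
river: ρ → (-2,7,3)
ρ-cycle length = 18 (tail of 1 descent step not counted)

18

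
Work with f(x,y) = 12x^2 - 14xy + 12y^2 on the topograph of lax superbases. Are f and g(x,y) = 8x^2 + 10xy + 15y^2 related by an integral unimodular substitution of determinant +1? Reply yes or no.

D₁ = -380, D₂ = -380
f: translate: b→10 (≡-14 mod 24), so (12,-14,12)→(12,10,10)
f: flip: (12,10,10)→(10,-10,12)
f: translate: b→10 (≡-10 mod 20), so (10,-10,12)→(10,10,12)
f: reduced (well bottom): (10,10,12) with a≤c, −a<b≤a
g: translate: b→-6 (≡10 mod 16), so (8,10,15)→(8,-6,13)
g: reduced (well bottom): (8,-6,13) with a≤c, −a<b≤a
reduced forms (10, 10, 12) vs (8, -6, 13) ⇒ inequivalent

no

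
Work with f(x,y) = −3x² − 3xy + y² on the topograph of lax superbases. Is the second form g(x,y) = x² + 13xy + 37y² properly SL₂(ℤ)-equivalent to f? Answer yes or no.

D₁ = 21, D₂ = 21
river cycle of f (length 2): (1, 3, -3), (-3, 3, 1)
river cycle of g (length 2): (1, 3, -3), (-3, 3, 1)
cycles coincide ⇒ equivalent

yes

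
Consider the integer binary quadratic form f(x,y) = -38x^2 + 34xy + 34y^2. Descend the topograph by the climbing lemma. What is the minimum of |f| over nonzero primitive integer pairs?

river: ρ → (34,34,-38)
river: ρ → (-38,42,30)
river: ρ → (30,78,-2)
river: ρ → (-2,78,30)
river: ρ → (30,42,-38)
river: ρ → (-38,34,34)
closes: descent 0, river 6
min |a| on river = 2

2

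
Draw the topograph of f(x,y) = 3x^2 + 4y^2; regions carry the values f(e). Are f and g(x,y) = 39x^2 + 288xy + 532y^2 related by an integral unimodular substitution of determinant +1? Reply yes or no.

D₁ = -48, D₂ = -48
f: reduced (well bottom): (3,0,4) with a≤c, −a<b≤a
g: translate: b→-24 (≡288 mod 78), so (39,288,532)→(39,-24,4)
g: flip: (39,-24,4)→(4,24,39)
g: translate: b→0 (≡24 mod 8), so (4,24,39)→(4,0,3)
g: flip: (4,0,3)→(3,0,4)
g: reduced (well bottom): (3,0,4) with a≤c, −a<b≤a
reduced forms (3, 0, 4) vs (3, 0, 4) ⇒ equivalent

yes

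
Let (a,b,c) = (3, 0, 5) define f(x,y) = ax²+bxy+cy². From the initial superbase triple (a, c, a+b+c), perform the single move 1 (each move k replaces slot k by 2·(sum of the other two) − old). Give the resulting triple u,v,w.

start (3,5,8) = (f(1,0),f(0,1),f(1,1))
replace slot 1: 2·(5+8) − 3 = 23 → (23,5,8)

23,5,8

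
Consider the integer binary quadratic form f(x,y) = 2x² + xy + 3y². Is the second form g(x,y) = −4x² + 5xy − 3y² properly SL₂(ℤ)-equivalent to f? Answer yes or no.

D₁ = -23, D₂ = -23
f: reduced (well bottom): (2,1,3) with a≤c, −a<b≤a
g is negative-definite; reduce −g:
−g: translate: b→3 (≡-5 mod 8), so (4,-5,3)→(4,3,2)
−g: flip: (4,3,2)→(2,-3,4)
−g: translate: b→1 (≡-3 mod 4), so (2,-3,4)→(2,1,3)
−g: reduced (well bottom): (2,1,3) with a≤c, −a<b≤a
flip sign back: reduced form of g is (-2,-1,-3)
reduced forms (2, 1, 3) vs (-2, -1, -3) ⇒ inequivalent

no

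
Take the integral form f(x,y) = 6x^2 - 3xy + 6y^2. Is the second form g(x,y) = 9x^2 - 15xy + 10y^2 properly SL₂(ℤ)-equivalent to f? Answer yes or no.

D₁ = -135, D₂ = -135
f: flip: (6,-3,6)→(6,3,6)
f: reduced (well bottom): (6,3,6) with a≤c, −a<b≤a
g: translate: b→3 (≡-15 mod 18), so (9,-15,10)→(9,3,4)
g: flip: (9,3,4)→(4,-3,9)
g: reduced (well bottom): (4,-3,9) with a≤c, −a<b≤a
reduced forms (6, 3, 6) vs (4, -3, 9) ⇒ inequivalent

no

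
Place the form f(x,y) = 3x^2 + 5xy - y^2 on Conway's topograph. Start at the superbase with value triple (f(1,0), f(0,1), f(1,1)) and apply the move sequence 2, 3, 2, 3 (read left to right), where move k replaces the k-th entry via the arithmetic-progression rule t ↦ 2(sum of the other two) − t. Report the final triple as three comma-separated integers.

start (3,-1,7) = (f(1,0),f(0,1),f(1,1))
replace slot 2: 2·(3+7) − (-1) = 21 → (3,21,7)
replace slot 3: 2·(3+21) − 7 = 41 → (3,21,41)
replace slot 2: 2·(3+41) − 21 = 67 → (3,67,41)
replace slot 3: 2·(3+67) − 41 = 99 → (3,67,99)

3,67,99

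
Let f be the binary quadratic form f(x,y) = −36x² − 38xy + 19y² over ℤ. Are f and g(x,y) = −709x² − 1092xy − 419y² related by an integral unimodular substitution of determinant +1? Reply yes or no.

D₁ = 4180, D₂ = 4180
river cycle of f (length 14): (19, 38, -36), (-36, 34, 21), (21, 50, -20), (-20, 30, 41), (41, 52, -9), (-9, 56, 29), (29, 60, -5), (-5, 60, 29), (29, 56, -9), (-9, 52, 41), … (4 more)
river cycle of g (length 14): (-36, 34, 21), (21, 50, -20), (-20, 30, 41), (41, 52, -9), (-9, 56, 29), (29, 60, -5), (-5, 60, 29), (29, 56, -9), (-9, 52, 41), (41, 30, -20), … (4 more)
cycles coincide ⇒ equivalent

yes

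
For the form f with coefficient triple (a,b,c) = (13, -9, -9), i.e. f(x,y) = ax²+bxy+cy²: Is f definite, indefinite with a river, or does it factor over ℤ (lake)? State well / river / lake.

D = b²−4ac = (-9)² − 4·13·(-9) = 549
D > 0 non-square ⇒ indefinite ⇒ periodic river

river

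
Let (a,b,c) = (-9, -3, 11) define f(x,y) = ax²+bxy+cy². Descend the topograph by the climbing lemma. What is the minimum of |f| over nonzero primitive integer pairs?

descent: ρ → (11,3,-9)  [lands on river]
river: ρ → (-9,15,5)
river: ρ → (5,15,-9)
river: ρ → (-9,3,11)
river: ρ → (11,19,-1)
river: ρ → (-1,19,11)
closes: descent 1, river 6
min |a| on river = 1

1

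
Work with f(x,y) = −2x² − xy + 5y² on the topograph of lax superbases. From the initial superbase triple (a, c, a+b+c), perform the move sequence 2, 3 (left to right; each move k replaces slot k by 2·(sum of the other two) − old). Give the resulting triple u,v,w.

start (-2,5,2) = (f(1,0),f(0,1),f(1,1))
replace slot 2: 2·((-2)+2) − 5 = -5 → (-2,-5,2)
replace slot 3: 2·((-2)+(-5)) − 2 = -16 → (-2,-5,-16)

-2,-5,-16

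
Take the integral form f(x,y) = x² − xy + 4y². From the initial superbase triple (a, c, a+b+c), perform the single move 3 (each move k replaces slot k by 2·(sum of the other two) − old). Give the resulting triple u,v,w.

start (1,4,4) = (f(1,0),f(0,1),f(1,1))
replace slot 3: 2·(1+4) − 4 = 6 → (1,4,6)

1,4,6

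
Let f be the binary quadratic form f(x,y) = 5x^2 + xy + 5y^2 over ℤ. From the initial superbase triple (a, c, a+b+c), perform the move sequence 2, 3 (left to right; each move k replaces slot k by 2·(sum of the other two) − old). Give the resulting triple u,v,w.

start (5,5,11) = (f(1,0),f(0,1),f(1,1))
replace slot 2: 2·(5+11) − 5 = 27 → (5,27,11)
replace slot 3: 2·(5+27) − 11 = 53 → (5,27,53)

5,27,53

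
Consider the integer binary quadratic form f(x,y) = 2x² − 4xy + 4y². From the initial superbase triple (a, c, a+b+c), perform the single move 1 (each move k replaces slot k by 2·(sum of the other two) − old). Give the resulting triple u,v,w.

start (2,4,2) = (f(1,0),f(0,1),f(1,1))
replace slot 1: 2·(4+2) − 2 = 10 → (10,4,2)

10,4,2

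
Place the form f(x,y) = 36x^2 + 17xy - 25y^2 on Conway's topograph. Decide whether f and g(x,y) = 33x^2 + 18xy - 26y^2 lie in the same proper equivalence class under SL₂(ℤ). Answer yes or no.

D₁ = 3889, D₂ = 3756
discriminants differ ⇒ not SL₂(ℤ)-equivalent

no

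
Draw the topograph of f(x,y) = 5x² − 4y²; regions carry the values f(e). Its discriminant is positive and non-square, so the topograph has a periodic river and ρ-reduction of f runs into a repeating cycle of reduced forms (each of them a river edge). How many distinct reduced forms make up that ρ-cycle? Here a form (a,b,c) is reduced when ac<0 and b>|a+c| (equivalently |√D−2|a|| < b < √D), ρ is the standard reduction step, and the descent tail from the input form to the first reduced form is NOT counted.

D = 80, ⌊√D⌋ = 8
descent: ρ → (-4,8,1)  [lands on river]
river: ρ → (1,8,-4)
ρ-cycle length = 2 (tail of 1 descent step not counted)

2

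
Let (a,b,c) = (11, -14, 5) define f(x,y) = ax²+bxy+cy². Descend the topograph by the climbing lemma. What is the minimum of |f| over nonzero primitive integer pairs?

translate: b→8 (≡-14 mod 22), so (11,-14,5)→(11,8,2)
flip: (11,8,2)→(2,-8,11)
translate: b→0 (≡-8 mod 4), so (2,-8,11)→(2,0,3)
reduced (well bottom): (2,0,3) with a≤c, −a<b≤a
well minimum = a = 2

2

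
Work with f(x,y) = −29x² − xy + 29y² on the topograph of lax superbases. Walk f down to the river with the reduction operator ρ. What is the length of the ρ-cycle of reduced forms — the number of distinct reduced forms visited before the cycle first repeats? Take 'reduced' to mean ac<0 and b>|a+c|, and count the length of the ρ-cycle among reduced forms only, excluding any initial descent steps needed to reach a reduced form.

D = 3365, ⌊√D⌋ = 58
descent: ρ → (29,1,-29)  [lands on river]
river: ρ → (-29,57,1)
river: ρ → (1,57,-29)
river: ρ → (-29,1,29)
river: ρ → (29,57,-1)
river: ρ → (-1,57,29)
ρ-cycle length = 6 (tail of 1 descent step not counted)

6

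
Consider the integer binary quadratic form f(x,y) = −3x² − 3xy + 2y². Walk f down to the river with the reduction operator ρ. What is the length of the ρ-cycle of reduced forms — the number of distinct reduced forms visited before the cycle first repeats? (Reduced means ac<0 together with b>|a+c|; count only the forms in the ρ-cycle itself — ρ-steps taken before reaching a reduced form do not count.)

D = 33, ⌊√D⌋ = 5
descent: ρ → (2,3,-3)  [lands on river]
river: ρ → (-3,3,2)
river: ρ → (2,5,-1)
river: ρ → (-1,5,2)
ρ-cycle length = 4 (tail of 1 descent step not counted)

4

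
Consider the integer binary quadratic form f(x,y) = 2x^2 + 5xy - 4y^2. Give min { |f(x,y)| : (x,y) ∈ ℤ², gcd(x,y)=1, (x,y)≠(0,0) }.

river: ρ → (-4,3,3)
river: ρ → (3,3,-4)
river: ρ → (-4,5,2)
river: ρ → (2,7,-1)
river: ρ → (-1,7,2)
river: ρ → (2,5,-4)
closes: descent 0, river 6
min |a| on river = 1

1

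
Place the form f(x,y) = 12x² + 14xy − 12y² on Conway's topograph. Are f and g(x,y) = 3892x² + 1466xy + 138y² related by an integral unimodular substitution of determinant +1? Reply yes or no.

D₁ = 772, D₂ = 772
river cycle of f (length 30): (-12, 10, 14), (14, 18, -8), (-8, 14, 18), (18, 22, -4), (-4, 26, 6), (6, 22, -12), (-12, 26, 2), (2, 26, -12), (-12, 22, 6), (6, 26, -4), … (20 more)
river cycle of g (length 30): (12, 14, -12), (-12, 10, 14), (14, 18, -8), (-8, 14, 18), (18, 22, -4), (-4, 26, 6), (6, 22, -12), (-12, 26, 2), (2, 26, -12), (-12, 22, 6), … (20 more)
cycles coincide ⇒ equivalent

yes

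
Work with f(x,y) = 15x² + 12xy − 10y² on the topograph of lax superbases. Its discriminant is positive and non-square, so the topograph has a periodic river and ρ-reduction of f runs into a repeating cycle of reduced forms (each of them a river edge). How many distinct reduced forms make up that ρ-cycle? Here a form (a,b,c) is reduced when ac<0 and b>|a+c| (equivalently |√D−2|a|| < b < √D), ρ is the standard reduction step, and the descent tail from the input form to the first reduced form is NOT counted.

D = 744, ⌊√D⌋ = 27
river: ρ → (-10,8,17)
river: ρ → (17,26,-1)
river: ρ → (-1,26,17)
river: ρ → (17,8,-10)
river: ρ → (-10,12,15)
river: ρ → (15,18,-7)
river: ρ → (-7,24,6)
river: ρ → (6,24,-7)
river: ρ → (-7,18,15)
river: ρ → (15,12,-10)
ρ-cycle length = 10 (tail of 0 descent steps not counted)

10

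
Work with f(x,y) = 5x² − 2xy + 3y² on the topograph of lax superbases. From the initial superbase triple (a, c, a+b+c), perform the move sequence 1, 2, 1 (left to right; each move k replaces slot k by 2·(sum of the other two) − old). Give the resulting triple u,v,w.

start (5,3,6) = (f(1,0),f(0,1),f(1,1))
replace slot 1: 2·(3+6) − 5 = 13 → (13,3,6)
replace slot 2: 2·(13+6) − 3 = 35 → (13,35,6)
replace slot 1: 2·(35+6) − 13 = 69 → (69,35,6)

69,35,6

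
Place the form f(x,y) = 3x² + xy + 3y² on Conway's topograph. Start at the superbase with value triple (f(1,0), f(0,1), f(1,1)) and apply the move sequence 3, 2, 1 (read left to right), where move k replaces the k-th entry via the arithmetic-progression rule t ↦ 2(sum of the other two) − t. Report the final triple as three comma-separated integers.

start (3,3,7) = (f(1,0),f(0,1),f(1,1))
replace slot 3: 2·(3+3) − 7 = 5 → (3,3,5)
replace slot 2: 2·(3+5) − 3 = 13 → (3,13,5)
replace slot 1: 2·(13+5) − 3 = 33 → (33,13,5)

33,13,5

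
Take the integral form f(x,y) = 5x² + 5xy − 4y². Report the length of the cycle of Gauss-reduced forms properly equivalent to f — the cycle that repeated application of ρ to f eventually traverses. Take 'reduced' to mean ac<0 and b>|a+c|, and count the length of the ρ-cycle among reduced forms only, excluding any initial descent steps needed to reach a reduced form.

D = 105, ⌊√D⌋ = 10
river: ρ → (-4,3,6)
river: ρ → (6,9,-1)
river: ρ → (-1,9,6)
river: ρ → (6,3,-4)
river: ρ → (-4,5,5)
river: ρ → (5,5,-4)
ρ-cycle length = 6 (tail of 0 descent steps not counted)

6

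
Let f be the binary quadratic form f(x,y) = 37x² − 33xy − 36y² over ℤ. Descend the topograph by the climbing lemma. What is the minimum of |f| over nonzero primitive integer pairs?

descent: ρ → (-36,33,37)  [lands on river]
river: ρ → (37,41,-32)
river: ρ → (-32,23,46)
river: ρ → (46,69,-9)
river: ρ → (-9,75,22)
river: ρ → (22,57,-36)
river: ρ → (-36,15,43)
river: ρ → (43,71,-8)
river: ρ → (-8,73,34)
river: ρ → (34,63,-18)
river: ρ → (-18,45,61)
river: ρ → (61,77,-2)
river: ρ → (-2,79,22)
river: ρ → (22,53,-41)
river: ρ → (-41,29,34)
river: ρ → (34,39,-36)
closes: descent 1, river 16
min |a| on river = 2

2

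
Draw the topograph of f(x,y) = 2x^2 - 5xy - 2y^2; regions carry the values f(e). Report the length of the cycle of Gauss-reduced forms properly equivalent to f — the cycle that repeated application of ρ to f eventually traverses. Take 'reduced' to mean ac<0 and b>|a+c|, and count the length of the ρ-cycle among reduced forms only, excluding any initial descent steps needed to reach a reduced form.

D = 41, ⌊√D⌋ = 6
descent: ρ → (-2,5,2)  [lands on river]
river: ρ → (2,3,-4)
river: ρ → (-4,5,1)
river: ρ → (1,5,-4)
river: ρ → (-4,3,2)
river: ρ → (2,5,-2)
river: ρ → (-2,3,4)
river: ρ → (4,5,-1)
river: ρ → (-1,5,4)
river: ρ → (4,3,-2)
ρ-cycle length = 10 (tail of 1 descent step not counted)

10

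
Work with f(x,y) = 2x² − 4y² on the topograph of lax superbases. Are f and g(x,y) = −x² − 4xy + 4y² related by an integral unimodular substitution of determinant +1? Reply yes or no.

D₁ = 32, D₂ = 32
river cycle of f (length 2): (2, 4, -2), (-2, 4, 2)
river cycle of g (length 2): (4, 4, -1), (-1, 4, 4)
cycles differ ⇒ inequivalent

no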